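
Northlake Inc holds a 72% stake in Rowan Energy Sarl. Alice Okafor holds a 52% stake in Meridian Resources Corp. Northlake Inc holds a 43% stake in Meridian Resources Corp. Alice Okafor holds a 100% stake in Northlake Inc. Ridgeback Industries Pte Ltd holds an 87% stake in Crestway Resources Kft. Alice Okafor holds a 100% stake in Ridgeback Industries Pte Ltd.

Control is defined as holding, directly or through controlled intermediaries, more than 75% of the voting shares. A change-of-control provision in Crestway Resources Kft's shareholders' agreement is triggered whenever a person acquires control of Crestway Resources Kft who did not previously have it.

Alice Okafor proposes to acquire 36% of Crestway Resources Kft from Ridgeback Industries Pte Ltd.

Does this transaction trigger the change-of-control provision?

No

The purchase adds only to Alice's holdings (Ridgeback's stake shrinks), so Alice is the only person who could newly come to control Crestway.
Alice holds 100% of Ridgeback, so Alice controls Ridgeback.
Ridgeback holds 87% of Crestway, so Alice controls Crestway.
So Alice already controls Crestway before the transaction.
After the purchase, Alice holds 36% of Crestway directly, and Ridgeback's stake falls to 51%.
Alice controlled Crestway already, so this is not a new person acquiring control; every other person's position is unchanged or reduced.
No new person acquires control, so the clause is not triggered.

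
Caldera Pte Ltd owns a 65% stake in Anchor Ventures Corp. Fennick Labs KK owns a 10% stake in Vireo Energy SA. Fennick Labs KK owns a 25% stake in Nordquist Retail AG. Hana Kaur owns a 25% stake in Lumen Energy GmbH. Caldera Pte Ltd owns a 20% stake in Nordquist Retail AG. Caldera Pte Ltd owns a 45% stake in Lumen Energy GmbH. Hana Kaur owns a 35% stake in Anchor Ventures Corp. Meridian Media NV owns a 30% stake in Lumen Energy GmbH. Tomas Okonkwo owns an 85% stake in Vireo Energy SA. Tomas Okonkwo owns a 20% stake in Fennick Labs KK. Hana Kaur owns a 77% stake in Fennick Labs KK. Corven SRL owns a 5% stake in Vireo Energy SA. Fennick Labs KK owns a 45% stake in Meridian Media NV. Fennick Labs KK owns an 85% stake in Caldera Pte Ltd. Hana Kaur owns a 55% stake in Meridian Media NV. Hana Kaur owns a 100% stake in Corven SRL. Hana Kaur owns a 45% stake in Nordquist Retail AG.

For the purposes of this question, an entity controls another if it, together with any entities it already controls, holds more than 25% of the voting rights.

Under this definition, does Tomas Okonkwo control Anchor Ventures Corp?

Tomas holds 85% of Vireo, so Tomas controls Vireo.
Neither Tomas nor any entity Tomas controls holds any voting interest in Anchor.
So Tomas does not control Anchor.

No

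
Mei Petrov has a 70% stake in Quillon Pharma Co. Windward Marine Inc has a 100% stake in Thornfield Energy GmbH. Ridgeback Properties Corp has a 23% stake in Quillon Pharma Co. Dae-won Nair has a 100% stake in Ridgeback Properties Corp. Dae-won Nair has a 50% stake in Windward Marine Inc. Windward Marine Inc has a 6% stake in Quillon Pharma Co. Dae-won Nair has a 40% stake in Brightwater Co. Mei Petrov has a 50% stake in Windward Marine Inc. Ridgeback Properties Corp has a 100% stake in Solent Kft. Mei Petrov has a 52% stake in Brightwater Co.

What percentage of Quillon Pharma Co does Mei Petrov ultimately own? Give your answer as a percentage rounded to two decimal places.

73.00%

Mei reaches Quillon along 2 paths.
Direct stake: 70% = 70%.
Via Windward: 50% × 6% = 3%.
Total: 70% + 3% = 73%.
Rounded: 73.00%.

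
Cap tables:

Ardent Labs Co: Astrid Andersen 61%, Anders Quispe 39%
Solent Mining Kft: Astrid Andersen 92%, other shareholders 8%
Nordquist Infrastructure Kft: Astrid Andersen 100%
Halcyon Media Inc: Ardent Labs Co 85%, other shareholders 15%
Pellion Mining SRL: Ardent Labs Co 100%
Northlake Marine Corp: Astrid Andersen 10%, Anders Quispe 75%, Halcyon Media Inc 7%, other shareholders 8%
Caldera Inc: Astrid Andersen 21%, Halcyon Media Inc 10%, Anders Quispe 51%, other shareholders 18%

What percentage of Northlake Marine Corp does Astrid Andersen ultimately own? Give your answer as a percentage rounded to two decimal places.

13.63%

Astrid reaches Northlake along 2 paths.
Direct stake: 10% = 10%.
Via Ardent → Halcyon: 61% × 85% × 7% = 3.6295%.
Total: 10% + 3.6295% = 13.6295%.
Rounded: 13.63%.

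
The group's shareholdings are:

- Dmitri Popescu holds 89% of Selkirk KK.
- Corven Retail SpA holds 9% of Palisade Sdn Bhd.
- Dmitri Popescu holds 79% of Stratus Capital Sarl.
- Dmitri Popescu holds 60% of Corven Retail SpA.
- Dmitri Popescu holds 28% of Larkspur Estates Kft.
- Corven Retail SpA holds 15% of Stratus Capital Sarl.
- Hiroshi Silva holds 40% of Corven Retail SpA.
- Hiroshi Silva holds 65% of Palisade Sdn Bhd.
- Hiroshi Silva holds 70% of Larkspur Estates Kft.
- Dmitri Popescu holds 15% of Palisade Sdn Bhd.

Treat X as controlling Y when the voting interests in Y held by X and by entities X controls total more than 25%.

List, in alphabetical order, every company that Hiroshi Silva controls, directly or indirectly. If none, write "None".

Corven Retail SpA, Larkspur Estates Kft, Palisade Sdn Bhd

Hiroshi holds 40% of Corven, so Hiroshi controls Corven.
Hiroshi holds 70% of Larkspur, so Hiroshi controls Larkspur.
Hiroshi and Corven together hold 65% + 9% = 74% of Palisade, so Hiroshi controls Palisade.
No other company's threshold is met.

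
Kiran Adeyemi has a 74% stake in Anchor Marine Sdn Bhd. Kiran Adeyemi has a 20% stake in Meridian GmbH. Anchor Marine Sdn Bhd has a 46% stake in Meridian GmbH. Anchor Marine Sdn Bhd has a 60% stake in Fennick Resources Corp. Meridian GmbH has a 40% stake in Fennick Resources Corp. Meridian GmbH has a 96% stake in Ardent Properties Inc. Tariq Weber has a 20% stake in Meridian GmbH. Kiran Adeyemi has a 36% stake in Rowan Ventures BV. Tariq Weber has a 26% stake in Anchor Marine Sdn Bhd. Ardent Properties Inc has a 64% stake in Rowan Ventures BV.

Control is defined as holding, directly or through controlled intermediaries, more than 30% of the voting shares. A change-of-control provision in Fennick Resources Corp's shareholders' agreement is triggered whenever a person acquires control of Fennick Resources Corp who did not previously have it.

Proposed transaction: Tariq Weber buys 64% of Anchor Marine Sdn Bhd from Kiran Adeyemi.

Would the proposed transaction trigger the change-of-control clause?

The purchase adds only to Tariq's holdings (Kiran's stake shrinks), so Tariq is the only person who could newly come to control Fennick.
Tariq's largest direct stake is 26% in Anchor, which does not meet the threshold, so Tariq controls no company.
Neither Tariq nor any entity Tariq controls holds any voting interest in Fennick.
So before the transaction, Tariq does not control Fennick.
After the purchase, Tariq's direct stake in Anchor rises to 26% + 64% = 90%, and Kiran's stake falls to 10%.
Tariq holds 90% of Anchor, so Tariq controls Anchor.
Tariq and Anchor together hold 20% + 46% = 66% of Meridian, so Tariq controls Meridian.
Meridian and Anchor together hold 40% + 60% = 100% of Fennick, so Tariq controls Fennick.
Tariq did not control Fennick before and does after, so the clause is triggered.

Yes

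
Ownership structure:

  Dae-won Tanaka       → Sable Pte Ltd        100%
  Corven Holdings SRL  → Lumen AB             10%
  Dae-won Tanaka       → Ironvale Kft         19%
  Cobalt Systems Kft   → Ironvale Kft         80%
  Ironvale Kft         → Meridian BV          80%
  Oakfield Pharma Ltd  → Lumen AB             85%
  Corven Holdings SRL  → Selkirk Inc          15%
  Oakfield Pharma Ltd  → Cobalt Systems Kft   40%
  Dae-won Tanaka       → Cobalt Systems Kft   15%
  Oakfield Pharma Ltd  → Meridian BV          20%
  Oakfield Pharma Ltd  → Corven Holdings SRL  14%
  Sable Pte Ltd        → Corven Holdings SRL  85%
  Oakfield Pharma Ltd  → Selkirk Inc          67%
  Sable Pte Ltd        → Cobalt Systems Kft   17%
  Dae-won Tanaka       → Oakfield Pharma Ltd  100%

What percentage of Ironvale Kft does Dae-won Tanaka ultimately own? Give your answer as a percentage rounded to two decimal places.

Dae-won reaches Ironvale along 4 paths.
Direct stake: 19% = 19%.
Via Sable → Cobalt: 100% × 17% × 80% = 13.6%.
Via Oakfield → Cobalt: 100% × 40% × 80% = 32%.
Via Cobalt: 15% × 80% = 12%.
Total: 19% + 13.6% + 32% + 12% = 76.6%.
Rounded: 76.60%.

76.60%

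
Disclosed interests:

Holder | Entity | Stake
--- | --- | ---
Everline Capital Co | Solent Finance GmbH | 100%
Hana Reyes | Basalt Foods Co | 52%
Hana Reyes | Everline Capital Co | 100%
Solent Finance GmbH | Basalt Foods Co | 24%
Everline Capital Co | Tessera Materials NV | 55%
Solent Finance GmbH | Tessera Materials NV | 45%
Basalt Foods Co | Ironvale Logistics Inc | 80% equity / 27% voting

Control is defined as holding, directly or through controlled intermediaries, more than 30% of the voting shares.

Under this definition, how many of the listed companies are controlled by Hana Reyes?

Hana holds 100% of Everline, so Hana controls Everline.
Everline holds 100% of Solent, so Hana controls Solent.
Everline and Solent together hold 55% + 45% = 100% of Tessera, so Hana controls Tessera.
Hana and Solent together hold 52% + 24% = 76% of Basalt, so Hana controls Basalt.
No other company's threshold is met.
Hana controls 4 companies.

4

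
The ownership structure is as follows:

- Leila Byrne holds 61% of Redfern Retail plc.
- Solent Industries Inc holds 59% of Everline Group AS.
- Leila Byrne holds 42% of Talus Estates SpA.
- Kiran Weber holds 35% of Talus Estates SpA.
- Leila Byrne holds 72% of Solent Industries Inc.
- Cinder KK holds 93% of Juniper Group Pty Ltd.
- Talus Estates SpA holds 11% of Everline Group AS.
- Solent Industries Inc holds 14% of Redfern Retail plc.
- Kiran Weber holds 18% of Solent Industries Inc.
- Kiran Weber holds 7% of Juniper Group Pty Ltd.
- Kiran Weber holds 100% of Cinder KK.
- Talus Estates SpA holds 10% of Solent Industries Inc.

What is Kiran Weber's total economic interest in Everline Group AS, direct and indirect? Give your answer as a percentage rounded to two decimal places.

Kiran reaches Everline along 3 paths.
Via Talus: 35% × 11% = 3.85%.
Via Talus → Solent: 35% × 10% × 59% = 2.065%.
Via Solent: 18% × 59% = 10.62%.
Total: 3.85% + 2.065% + 10.62% = 16.535%.
Rounded: 16.54%.

16.54%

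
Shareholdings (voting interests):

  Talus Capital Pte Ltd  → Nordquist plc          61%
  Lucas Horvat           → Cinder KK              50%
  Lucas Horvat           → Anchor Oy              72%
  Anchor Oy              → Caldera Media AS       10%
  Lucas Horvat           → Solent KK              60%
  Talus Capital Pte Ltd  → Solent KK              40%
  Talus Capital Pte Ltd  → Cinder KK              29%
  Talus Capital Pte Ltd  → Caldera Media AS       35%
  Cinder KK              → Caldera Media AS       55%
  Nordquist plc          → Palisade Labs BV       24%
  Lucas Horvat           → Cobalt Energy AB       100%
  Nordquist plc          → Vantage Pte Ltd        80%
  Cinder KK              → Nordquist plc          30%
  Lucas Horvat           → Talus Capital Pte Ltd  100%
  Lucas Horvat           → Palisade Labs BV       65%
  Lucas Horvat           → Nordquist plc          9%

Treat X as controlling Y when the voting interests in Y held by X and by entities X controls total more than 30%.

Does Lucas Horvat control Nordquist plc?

Lucas holds 100% of Talus, so Lucas controls Talus.
Talus and Lucas together hold 29% + 50% = 79% of Cinder, so Lucas controls Cinder.
Cinder and Talus and Lucas together hold 30% + 61% + 9% = 100% of Nordquist, so Lucas controls Nordquist.

Yes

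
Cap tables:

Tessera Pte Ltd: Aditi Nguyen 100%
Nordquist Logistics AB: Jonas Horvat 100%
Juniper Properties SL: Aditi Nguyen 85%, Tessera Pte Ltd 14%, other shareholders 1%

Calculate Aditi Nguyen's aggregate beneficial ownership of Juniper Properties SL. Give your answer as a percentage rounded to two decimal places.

99.00%

Aditi reaches Juniper along 2 paths.
Direct stake: 85% = 85%.
Via Tessera: 100% × 14% = 14%.
Total: 85% + 14% = 99%.
Rounded: 99.00%.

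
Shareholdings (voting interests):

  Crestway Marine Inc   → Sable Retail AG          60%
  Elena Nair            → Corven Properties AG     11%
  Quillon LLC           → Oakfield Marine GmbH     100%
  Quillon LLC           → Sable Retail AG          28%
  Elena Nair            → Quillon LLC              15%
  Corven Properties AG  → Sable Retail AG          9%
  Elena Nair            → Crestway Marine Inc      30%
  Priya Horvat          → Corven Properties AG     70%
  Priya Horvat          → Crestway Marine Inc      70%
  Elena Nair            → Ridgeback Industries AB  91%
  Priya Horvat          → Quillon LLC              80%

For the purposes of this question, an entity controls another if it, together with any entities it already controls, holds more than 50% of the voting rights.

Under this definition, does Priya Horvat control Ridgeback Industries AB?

Priya holds 80% of Quillon, so Priya controls Quillon.
Priya holds 70% of Crestway, so Priya controls Crestway.
Quillon holds 100% of Oakfield, so Priya controls Oakfield.
Priya holds 70% of Corven, so Priya controls Corven.
Crestway and Quillon and Corven together hold 60% + 28% + 9% = 97% of Sable, so Priya controls Sable.
Neither Priya nor any entity Priya controls holds any voting interest in Ridgeback.
So Priya does not control Ridgeback.

No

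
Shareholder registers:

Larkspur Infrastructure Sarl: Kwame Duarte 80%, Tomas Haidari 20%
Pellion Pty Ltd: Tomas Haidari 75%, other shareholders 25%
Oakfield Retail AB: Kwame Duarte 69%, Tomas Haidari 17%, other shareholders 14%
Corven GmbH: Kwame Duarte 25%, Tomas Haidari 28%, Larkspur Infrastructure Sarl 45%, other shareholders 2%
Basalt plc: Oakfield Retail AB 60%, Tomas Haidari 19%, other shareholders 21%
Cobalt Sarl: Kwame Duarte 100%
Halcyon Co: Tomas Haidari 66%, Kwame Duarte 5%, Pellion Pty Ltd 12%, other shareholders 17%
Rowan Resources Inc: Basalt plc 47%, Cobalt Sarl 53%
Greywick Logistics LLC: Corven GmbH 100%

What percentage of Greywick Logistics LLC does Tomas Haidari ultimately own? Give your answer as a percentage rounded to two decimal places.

Tomas reaches Greywick along 2 paths.
Via Corven: 28% × 100% = 28%.
Via Larkspur → Corven: 20% × 45% × 100% = 9%.
Total: 28% + 9% = 37%.
Rounded: 37.00%.

37.00%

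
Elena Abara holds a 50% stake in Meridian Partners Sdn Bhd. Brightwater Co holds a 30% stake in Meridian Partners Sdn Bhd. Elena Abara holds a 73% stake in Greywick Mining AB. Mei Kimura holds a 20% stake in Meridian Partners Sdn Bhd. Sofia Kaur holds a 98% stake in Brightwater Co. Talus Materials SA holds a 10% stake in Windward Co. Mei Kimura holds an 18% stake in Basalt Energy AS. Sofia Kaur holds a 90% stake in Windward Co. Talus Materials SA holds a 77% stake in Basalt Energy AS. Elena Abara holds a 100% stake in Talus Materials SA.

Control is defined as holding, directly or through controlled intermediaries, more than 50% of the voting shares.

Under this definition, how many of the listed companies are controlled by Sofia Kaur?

2

Sofia holds 98% of Brightwater, so Sofia controls Brightwater.
Sofia holds 90% of Windward, so Sofia controls Windward.
No other company's threshold is met.
Sofia controls 2 companies.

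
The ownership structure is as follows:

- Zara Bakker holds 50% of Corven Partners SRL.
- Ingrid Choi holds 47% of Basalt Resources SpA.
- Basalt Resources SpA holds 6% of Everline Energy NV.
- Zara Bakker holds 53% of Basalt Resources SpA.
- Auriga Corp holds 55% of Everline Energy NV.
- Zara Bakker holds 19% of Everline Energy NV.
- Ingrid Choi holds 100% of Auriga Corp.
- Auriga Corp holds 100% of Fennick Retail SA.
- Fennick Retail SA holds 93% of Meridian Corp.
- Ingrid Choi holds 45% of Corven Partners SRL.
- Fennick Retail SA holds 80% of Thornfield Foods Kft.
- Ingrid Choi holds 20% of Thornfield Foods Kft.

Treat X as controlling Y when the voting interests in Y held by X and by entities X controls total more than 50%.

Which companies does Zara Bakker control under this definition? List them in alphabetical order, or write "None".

Basalt Resources SpA

Zara holds 53% of Basalt, so Zara controls Basalt.
No other company's threshold is met.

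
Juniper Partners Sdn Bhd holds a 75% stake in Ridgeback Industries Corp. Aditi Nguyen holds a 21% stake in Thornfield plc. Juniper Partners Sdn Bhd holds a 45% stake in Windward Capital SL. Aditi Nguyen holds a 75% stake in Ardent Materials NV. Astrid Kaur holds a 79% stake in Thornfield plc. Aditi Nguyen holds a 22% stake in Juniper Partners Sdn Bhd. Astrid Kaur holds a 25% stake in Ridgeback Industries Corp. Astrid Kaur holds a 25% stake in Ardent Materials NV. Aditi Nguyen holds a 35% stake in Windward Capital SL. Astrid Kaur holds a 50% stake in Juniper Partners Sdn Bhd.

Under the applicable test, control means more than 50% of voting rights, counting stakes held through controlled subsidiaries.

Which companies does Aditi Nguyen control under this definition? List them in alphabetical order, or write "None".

Ardent Materials NV

Aditi holds 75% of Ardent, so Aditi controls Ardent.
No other company's threshold is met.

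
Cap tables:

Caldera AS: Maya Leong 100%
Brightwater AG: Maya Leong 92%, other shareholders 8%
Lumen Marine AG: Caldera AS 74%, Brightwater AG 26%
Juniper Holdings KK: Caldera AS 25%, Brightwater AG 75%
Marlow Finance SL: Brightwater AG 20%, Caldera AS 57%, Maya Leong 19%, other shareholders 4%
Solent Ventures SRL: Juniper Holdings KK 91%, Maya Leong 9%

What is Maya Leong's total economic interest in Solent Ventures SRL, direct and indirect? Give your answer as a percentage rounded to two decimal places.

Maya reaches Solent along 3 paths.
Via Caldera → Juniper: 100% × 25% × 91% = 22.75%.
Via Brightwater → Juniper: 92% × 75% × 91% = 62.79%.
Direct stake: 9% = 9%.
Total: 22.75% + 62.79% + 9% = 94.54%.

94.54%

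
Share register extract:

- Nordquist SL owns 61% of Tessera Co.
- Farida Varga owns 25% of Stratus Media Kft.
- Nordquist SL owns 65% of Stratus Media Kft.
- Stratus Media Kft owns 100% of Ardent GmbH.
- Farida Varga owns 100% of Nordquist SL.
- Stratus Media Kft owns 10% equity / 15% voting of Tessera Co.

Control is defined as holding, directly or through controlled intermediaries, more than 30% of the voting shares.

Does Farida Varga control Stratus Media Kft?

Farida holds 100% of Nordquist, so Farida controls Nordquist.
Nordquist and Farida together hold 65% + 25% = 90% of Stratus, so Farida controls Stratus.

Yes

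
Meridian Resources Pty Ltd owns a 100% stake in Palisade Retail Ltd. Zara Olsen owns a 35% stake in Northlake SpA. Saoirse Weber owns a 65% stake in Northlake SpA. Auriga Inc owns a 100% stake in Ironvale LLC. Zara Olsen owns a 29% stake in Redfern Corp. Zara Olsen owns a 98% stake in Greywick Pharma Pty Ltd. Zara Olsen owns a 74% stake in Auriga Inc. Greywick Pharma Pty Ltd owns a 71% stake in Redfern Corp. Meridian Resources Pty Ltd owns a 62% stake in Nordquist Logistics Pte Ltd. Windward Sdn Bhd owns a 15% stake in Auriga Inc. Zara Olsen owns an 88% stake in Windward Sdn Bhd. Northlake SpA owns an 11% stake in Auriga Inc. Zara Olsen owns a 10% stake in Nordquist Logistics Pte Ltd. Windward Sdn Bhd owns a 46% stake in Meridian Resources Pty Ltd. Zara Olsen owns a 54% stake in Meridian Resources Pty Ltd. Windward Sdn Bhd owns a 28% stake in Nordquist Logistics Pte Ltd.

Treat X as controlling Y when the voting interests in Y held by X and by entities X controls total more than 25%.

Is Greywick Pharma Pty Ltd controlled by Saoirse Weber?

No

Saoirse holds 65% of Northlake, so Saoirse controls Northlake.
Neither Saoirse nor any entity Saoirse controls holds any voting interest in Greywick.
So Saoirse does not control Greywick.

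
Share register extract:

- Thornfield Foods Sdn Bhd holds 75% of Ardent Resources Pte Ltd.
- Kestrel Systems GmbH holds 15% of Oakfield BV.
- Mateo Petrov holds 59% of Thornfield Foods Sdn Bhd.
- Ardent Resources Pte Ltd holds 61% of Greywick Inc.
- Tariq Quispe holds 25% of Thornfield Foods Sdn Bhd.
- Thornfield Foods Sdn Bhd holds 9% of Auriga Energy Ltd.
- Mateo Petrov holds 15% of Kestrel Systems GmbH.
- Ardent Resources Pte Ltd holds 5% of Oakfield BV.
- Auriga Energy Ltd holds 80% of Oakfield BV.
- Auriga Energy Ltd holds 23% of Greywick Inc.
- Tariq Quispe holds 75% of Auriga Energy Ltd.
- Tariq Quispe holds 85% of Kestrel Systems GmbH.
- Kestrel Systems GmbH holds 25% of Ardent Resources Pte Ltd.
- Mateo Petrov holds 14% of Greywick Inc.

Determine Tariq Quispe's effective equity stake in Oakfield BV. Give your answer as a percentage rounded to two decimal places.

Tariq reaches Oakfield along 5 paths.
Via Kestrel: 85% × 15% = 12.75%.
Via Kestrel → Ardent: 85% × 25% × 5% = 1.0625%.
Via Thornfield → Ardent: 25% × 75% × 5% = 0.9375%.
Via Auriga: 75% × 80% = 60%.
Via Thornfield → Auriga: 25% × 9% × 80% = 1.8%.
Total: 12.75% + 1.0625% + 0.9375% + 60% + 1.8% = 76.55%.

76.55%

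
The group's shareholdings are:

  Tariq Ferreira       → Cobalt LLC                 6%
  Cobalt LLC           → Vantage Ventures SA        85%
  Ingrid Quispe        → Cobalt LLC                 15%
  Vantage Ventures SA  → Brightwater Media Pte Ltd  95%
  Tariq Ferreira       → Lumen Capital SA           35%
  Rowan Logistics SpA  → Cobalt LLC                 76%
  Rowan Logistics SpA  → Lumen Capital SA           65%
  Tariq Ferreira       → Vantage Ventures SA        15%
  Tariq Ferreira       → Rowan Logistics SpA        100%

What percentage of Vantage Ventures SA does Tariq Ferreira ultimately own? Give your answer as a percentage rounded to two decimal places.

84.70%

Tariq reaches Vantage along 3 paths.
Direct stake: 15% = 15%.
Via Cobalt: 6% × 85% = 5.1%.
Via Rowan → Cobalt: 100% × 76% × 85% = 64.6%.
Total: 15% + 5.1% + 64.6% = 84.7%.
Rounded: 84.70%.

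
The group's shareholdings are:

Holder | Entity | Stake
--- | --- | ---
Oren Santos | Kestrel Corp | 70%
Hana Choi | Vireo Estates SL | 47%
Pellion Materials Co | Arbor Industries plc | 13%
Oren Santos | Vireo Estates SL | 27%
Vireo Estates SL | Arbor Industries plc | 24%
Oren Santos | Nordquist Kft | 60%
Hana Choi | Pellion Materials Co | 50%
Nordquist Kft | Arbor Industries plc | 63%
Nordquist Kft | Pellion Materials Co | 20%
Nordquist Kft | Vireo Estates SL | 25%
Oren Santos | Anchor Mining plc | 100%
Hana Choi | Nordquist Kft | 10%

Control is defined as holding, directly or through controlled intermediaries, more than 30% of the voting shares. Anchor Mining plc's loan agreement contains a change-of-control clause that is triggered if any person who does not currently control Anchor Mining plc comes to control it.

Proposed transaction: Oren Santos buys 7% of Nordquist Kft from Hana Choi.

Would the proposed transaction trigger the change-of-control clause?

The purchase adds only to Oren's holdings (Hana's stake shrinks), so Oren is the only person who could newly come to control Anchor.
Oren holds 100% of Anchor, so Oren controls Anchor.
So Oren already controls Anchor before the transaction.
After the purchase, Oren's direct stake in Nordquist rises to 60% + 7% = 67%, and Hana's stake falls to 3%.
Oren controlled Anchor already, so this is not a new person acquiring control; every other person's position is unchanged or reduced.
No new person acquires control, so the clause is not triggered.

No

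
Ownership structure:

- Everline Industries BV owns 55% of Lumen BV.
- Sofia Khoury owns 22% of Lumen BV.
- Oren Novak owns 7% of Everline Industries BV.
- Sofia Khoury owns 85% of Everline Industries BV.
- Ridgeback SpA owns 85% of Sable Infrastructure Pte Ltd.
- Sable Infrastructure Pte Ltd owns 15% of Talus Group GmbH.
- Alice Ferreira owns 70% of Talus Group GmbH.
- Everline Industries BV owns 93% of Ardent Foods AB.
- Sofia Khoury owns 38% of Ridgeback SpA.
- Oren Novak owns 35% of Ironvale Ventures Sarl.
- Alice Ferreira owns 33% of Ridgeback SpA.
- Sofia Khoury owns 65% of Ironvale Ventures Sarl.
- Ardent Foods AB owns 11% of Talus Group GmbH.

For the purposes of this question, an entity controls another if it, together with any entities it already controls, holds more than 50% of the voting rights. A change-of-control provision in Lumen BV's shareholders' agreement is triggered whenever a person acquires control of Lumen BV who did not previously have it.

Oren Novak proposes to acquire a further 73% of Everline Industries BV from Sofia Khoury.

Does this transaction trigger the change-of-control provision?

Yes

The purchase adds only to Oren's holdings (Sofia's stake shrinks), so Oren is the only person who could newly come to control Lumen.
Oren's largest direct stake is 35% in Ironvale, which does not meet the threshold, so Oren controls no company.
Neither Oren nor any entity Oren controls holds any voting interest in Lumen.
So before the transaction, Oren does not control Lumen.
After the purchase, Oren's direct stake in Everline rises to 7% + 73% = 80%, and Sofia's stake falls to 12%.
Oren holds 80% of Everline, so Oren controls Everline.
Everline holds 55% of Lumen, so Oren controls Lumen.
Oren did not control Lumen before and does after, so the clause is triggered.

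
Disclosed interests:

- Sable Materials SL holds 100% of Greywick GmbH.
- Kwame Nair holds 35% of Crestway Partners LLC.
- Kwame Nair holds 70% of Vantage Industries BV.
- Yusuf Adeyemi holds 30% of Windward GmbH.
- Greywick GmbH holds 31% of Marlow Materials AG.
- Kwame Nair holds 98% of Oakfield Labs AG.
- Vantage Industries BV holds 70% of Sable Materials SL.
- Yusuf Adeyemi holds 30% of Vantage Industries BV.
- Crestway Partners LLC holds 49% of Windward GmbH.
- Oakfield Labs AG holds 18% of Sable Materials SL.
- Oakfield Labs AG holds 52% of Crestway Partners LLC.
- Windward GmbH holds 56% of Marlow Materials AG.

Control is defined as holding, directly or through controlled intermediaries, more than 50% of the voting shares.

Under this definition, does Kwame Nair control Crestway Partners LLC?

Yes

Kwame holds 98% of Oakfield, so Kwame controls Oakfield.
Kwame and Oakfield together hold 35% + 52% = 87% of Crestway, so Kwame controls Crestway.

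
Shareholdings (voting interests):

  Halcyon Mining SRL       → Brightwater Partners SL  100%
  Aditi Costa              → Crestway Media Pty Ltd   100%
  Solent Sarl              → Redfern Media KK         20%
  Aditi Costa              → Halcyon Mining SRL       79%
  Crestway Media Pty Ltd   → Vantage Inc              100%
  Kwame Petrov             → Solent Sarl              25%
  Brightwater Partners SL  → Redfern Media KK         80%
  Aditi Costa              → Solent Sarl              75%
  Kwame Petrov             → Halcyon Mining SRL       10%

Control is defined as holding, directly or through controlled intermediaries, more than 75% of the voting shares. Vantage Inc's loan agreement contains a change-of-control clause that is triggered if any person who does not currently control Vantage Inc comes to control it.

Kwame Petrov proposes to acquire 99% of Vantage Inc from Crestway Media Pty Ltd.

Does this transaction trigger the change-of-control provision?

The purchase adds only to Kwame's holdings (Crestway's stake shrinks), so Kwame is the only person who could newly come to control Vantage.
Kwame's largest direct stake is 25% in Solent, which does not meet the threshold, so Kwame controls no company.
Neither Kwame nor any entity Kwame controls holds any voting interest in Vantage.
So before the transaction, Kwame does not control Vantage.
After the purchase, Kwame holds 99% of Vantage directly, and Crestway's stake falls to 1%.
Kwame holds 99% of Vantage, so Kwame controls Vantage.
Kwame did not control Vantage before and does after, so the clause is triggered.

Yes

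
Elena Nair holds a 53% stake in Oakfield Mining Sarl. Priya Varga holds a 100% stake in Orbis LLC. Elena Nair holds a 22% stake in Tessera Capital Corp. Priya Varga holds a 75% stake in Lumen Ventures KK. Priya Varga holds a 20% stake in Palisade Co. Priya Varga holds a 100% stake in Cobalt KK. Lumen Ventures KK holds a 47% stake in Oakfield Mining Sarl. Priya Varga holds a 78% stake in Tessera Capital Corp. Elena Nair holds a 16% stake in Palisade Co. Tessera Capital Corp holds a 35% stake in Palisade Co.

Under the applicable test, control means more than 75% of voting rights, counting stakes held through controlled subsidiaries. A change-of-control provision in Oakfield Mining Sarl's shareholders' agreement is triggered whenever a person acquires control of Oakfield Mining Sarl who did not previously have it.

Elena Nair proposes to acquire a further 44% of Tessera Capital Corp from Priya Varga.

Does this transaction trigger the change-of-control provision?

The purchase adds only to Elena's holdings (Priya's stake shrinks), so Elena is the only person who could newly come to control Oakfield.
Elena's largest direct stake is 53% in Oakfield, which does not meet the threshold, so Elena controls no company.
In Oakfield, Elena's side holds only 53%, not > 75%.
So before the transaction, Elena does not control Oakfield.
After the purchase, Elena's direct stake in Tessera rises to 22% + 44% = 66%, and Priya's stake falls to 34%.
Elena's side now holds 66% of Tessera, not > 75%, so Elena still does not control Tessera.
After the transaction, Elena's side holds 53% of Oakfield, not > 75%, so Elena still does not control Oakfield.
No new person acquires control, so the clause is not triggered.

No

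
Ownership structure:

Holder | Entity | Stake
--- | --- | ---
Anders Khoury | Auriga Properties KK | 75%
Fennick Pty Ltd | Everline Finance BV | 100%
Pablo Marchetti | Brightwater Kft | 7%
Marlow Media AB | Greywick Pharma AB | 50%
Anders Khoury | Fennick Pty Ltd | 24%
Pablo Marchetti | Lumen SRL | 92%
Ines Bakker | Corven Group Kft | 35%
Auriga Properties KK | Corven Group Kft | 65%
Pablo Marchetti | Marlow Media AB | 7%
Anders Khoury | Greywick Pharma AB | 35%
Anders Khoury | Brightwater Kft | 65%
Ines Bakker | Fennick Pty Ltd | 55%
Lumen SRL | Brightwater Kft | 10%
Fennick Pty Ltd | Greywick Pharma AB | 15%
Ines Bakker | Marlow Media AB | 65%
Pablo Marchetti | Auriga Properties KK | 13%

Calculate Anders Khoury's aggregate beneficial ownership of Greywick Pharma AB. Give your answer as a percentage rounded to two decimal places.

38.60%

Anders reaches Greywick along 2 paths.
Direct stake: 35% = 35%.
Via Fennick: 24% × 15% = 3.6%.
Total: 35% + 3.6% = 38.6%.
Rounded: 38.60%.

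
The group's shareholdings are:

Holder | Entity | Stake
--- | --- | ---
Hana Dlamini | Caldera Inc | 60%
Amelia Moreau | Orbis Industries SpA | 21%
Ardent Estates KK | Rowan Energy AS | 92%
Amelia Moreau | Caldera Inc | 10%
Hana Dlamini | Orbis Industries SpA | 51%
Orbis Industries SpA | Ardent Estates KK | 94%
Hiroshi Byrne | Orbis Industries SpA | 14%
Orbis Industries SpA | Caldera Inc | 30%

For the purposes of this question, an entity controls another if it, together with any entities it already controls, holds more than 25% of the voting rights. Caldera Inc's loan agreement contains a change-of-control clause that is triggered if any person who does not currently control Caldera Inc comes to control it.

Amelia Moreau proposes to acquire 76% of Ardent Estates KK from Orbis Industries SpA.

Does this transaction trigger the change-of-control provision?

The purchase adds only to Amelia's holdings (Orbis's stake shrinks), so Amelia is the only person who could newly come to control Caldera.
Amelia's largest direct stake is 21% in Orbis, which does not meet the threshold, so Amelia controls no company.
In Caldera, Amelia's side holds only 10%, not > 25%.
So before the transaction, Amelia does not control Caldera.
After the purchase, Amelia holds 76% of Ardent directly, and Orbis's stake falls to 18%.
Amelia holds 76% of Ardent, so Amelia controls Ardent.
Ardent holds 92% of Rowan, so Amelia controls Rowan.
After the transaction, Amelia's side holds 10% of Caldera, not > 25%, so Amelia still does not control Caldera.
No new person acquires control, so the clause is not triggered.

No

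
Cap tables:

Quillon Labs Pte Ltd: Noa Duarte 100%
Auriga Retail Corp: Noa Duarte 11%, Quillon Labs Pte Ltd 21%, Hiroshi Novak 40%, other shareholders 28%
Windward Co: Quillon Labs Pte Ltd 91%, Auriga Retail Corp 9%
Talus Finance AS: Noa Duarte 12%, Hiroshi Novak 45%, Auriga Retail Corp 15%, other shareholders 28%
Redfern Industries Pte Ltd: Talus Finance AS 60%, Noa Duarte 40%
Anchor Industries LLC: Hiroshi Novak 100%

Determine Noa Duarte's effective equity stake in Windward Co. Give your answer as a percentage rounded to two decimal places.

Noa reaches Windward along 3 paths.
Via Quillon: 100% × 91% = 91%.
Via Auriga: 11% × 9% = 0.99%.
Via Quillon → Auriga: 100% × 21% × 9% = 1.89%.
Total: 91% + 0.99% + 1.89% = 93.88%.

93.88%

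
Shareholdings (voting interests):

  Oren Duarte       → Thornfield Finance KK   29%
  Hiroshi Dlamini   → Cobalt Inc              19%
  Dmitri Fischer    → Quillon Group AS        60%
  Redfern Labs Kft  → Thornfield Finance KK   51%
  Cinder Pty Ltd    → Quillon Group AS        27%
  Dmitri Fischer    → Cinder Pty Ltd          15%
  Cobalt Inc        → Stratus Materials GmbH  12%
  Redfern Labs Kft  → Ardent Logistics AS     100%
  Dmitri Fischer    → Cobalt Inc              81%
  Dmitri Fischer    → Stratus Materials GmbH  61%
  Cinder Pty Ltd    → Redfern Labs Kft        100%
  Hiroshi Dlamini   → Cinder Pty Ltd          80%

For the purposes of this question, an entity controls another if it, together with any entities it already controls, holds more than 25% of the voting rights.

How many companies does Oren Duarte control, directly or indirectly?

Oren holds 29% of Thornfield, so Oren controls Thornfield.
No other company's threshold is met.
Oren controls 1 company.

1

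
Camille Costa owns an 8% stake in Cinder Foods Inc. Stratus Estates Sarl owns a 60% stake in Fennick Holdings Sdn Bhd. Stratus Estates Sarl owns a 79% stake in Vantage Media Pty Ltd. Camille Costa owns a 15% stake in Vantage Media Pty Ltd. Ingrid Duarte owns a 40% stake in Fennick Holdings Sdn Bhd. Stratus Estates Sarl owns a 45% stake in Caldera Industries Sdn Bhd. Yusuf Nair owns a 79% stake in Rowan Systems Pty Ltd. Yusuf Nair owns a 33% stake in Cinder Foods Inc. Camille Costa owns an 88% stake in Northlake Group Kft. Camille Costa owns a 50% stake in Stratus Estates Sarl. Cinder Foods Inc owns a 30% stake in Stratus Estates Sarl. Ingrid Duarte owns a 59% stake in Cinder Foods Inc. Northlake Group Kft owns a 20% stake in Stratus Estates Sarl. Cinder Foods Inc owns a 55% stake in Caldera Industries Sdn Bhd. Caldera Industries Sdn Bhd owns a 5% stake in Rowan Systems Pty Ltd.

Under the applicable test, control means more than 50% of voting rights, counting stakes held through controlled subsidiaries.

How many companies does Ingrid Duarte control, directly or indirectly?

2

Ingrid holds 59% of Cinder, so Ingrid controls Cinder.
Cinder holds 55% of Caldera, so Ingrid controls Caldera.
No other company's threshold is met.
Ingrid controls 2 companies.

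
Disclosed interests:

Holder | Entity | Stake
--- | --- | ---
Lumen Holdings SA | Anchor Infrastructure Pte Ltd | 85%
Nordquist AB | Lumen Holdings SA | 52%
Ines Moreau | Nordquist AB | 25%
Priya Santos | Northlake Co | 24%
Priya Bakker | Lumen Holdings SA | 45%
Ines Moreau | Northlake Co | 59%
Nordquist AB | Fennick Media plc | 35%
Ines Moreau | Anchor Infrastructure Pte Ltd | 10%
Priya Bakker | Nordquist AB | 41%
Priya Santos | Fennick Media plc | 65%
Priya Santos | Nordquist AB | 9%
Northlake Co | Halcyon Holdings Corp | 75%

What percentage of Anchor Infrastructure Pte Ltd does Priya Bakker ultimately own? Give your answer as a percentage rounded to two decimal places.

56.37%

Priya Bakker reaches Anchor along 2 paths.
Via Lumen: 45% × 85% = 38.25%.
Via Nordquist → Lumen: 41% × 52% × 85% = 18.122%.
Total: 38.25% + 18.122% = 56.372%.
Rounded: 56.37%.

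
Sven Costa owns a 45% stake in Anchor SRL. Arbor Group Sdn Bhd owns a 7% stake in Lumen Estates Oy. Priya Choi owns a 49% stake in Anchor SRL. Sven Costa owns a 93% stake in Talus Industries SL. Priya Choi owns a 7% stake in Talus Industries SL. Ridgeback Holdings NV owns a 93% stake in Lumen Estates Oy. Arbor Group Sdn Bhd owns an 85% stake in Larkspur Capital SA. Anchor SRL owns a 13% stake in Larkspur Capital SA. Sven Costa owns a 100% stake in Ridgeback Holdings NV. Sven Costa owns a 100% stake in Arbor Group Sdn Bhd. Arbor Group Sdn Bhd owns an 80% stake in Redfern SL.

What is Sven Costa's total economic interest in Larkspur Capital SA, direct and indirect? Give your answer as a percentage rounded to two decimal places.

Sven reaches Larkspur along 2 paths.
Via Anchor: 45% × 13% = 5.85%.
Via Arbor: 100% × 85% = 85%.
Total: 5.85% + 85% = 90.85%.

90.85%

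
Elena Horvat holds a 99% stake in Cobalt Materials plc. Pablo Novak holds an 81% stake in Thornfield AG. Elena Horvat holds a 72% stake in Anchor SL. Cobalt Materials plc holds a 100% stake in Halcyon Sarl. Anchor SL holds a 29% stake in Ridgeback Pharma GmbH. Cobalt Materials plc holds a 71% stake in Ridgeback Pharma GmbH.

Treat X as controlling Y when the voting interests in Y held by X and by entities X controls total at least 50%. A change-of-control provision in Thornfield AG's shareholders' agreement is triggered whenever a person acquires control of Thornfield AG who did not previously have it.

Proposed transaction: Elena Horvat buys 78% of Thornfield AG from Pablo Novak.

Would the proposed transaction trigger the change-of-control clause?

The purchase adds only to Elena's holdings (Pablo's stake shrinks), so Elena is the only person who could newly come to control Thornfield.
Elena holds 72% of Anchor, so Elena controls Anchor.
Elena holds 99% of Cobalt, so Elena controls Cobalt.
Cobalt holds 100% of Halcyon, so Elena controls Halcyon.
Anchor and Cobalt together hold 29% + 71% = 100% of Ridgeback, so Elena controls Ridgeback.
Neither Elena nor any entity Elena controls holds any voting interest in Thornfield.
So before the transaction, Elena does not control Thornfield.
After the purchase, Elena holds 78% of Thornfield directly, and Pablo's stake falls to 3%.
Elena holds 78% of Thornfield, so Elena controls Thornfield.
Elena did not control Thornfield before and does after, so the clause is triggered.

Yes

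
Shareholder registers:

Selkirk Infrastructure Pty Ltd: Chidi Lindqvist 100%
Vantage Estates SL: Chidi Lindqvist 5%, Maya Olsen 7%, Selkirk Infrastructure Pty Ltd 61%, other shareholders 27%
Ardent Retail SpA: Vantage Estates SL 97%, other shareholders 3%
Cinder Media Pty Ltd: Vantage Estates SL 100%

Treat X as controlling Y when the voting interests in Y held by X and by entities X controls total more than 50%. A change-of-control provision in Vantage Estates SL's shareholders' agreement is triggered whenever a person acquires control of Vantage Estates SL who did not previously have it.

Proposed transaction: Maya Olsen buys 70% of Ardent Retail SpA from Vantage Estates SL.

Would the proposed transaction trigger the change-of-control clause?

No

The purchase adds only to Maya's holdings (Vantage's stake shrinks), so Maya is the only person who could newly come to control Vantage.
Maya's largest direct stake is 7% in Vantage, which does not meet the threshold, so Maya controls no company.
In Vantage, Maya's side holds only 7%, not > 50%.
So before the transaction, Maya does not control Vantage.
After the purchase, Maya holds 70% of Ardent directly, and Vantage's stake falls to 27%.
Maya holds 70% of Ardent, so Maya controls Ardent.
After the transaction, Maya's side holds 7% of Vantage, not > 50%, so Maya still does not control Vantage.
No new person acquires control, so the clause is not triggered.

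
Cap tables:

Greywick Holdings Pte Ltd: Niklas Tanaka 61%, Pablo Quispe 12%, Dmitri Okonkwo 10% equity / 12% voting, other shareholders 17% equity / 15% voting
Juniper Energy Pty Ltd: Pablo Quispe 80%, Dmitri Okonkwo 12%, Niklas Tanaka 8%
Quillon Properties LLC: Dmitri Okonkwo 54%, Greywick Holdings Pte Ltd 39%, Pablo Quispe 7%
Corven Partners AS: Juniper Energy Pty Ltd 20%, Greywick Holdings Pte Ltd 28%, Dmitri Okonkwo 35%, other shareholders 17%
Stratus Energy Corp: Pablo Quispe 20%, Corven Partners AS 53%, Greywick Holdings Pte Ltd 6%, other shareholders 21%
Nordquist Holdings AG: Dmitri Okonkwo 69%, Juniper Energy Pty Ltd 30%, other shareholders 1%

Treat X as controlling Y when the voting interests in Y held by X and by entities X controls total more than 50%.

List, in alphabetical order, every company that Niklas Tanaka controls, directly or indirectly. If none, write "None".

Niklas holds 61% of Greywick, so Niklas controls Greywick.
No other company's threshold is met.

Greywick Holdings Pte Ltd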